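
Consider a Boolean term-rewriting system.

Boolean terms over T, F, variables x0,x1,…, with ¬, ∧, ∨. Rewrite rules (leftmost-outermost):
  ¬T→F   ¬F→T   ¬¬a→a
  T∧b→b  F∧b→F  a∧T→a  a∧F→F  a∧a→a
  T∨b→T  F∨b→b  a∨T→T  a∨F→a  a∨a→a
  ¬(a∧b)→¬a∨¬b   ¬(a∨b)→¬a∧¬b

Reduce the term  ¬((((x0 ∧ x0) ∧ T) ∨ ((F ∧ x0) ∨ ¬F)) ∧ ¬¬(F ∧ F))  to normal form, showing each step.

Answer: normal form = T  (in 19 steps)

Working:
  start: ¬((((x0 ∧ x0) ∧ T) ∨ ((F ∧ x0) ∨ ¬F)) ∧ ¬¬(F ∧ F))
  step 1: ¬(((x0 ∧ x0) ∧ T) ∨ ((F ∧ x0) ∨ ¬F)) ∨ ¬¬¬(F ∧ F)
  step 2: (¬((x0 ∧ x0) ∧ T) ∧ ¬((F ∧ x0) ∨ ¬F)) ∨ ¬¬¬(F ∧ F)
  step 3: ((¬(x0 ∧ x0) ∨ ¬T) ∧ ¬((F ∧ x0) ∨ ¬F)) ∨ ¬¬¬(F ∧ F)
  step 4: (((¬x0 ∨ ¬x0) ∨ ¬T) ∧ ¬((F ∧ x0) ∨ ¬F)) ∨ ¬¬¬(F ∧ F)
  step 5: ((¬x0 ∨ ¬T) ∧ ¬((F ∧ x0) ∨ ¬F)) ∨ ¬¬¬(F ∧ F)
  step 6: ((¬x0 ∨ F) ∧ ¬((F ∧ x0) ∨ ¬F)) ∨ ¬¬¬(F ∧ F)
  step 7: (¬x0 ∧ ¬((F ∧ x0) ∨ ¬F)) ∨ ¬¬¬(F ∧ F)
  step 8: (¬x0 ∧ (¬(F ∧ x0) ∧ ¬¬F)) ∨ ¬¬¬(F ∧ F)
  step 9: (¬x0 ∧ ((¬F ∨ ¬x0) ∧ ¬¬F)) ∨ ¬¬¬(F ∧ F)
  step 10: (¬x0 ∧ ((T ∨ ¬x0) ∧ ¬¬F)) ∨ ¬¬¬(F ∧ F)
  step 11: (¬x0 ∧ (T ∧ ¬¬F)) ∨ ¬¬¬(F ∧ F)
  step 12: (¬x0 ∧ ¬¬F) ∨ ¬¬¬(F ∧ F)
  step 13: (¬x0 ∧ F) ∨ ¬¬¬(F ∧ F)
  step 14: F ∨ ¬¬¬(F ∧ F)
  step 15: ¬¬¬(F ∧ F)
  step 16: ¬(F ∧ F)
  step 17: ¬F ∨ ¬F
  step 18: ¬F
  step 19: T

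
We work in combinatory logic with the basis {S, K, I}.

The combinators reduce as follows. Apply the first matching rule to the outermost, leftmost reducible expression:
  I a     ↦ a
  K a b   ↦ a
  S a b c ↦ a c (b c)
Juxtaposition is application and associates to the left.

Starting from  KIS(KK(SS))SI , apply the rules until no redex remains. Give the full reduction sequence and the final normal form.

  start: KIS(KK(SS))SI
  [1] I(KK(SS))SI
  [2] KK(SS)SI
  [3] KSI
  [4] S

Answer: normal form = S  (in 4 steps)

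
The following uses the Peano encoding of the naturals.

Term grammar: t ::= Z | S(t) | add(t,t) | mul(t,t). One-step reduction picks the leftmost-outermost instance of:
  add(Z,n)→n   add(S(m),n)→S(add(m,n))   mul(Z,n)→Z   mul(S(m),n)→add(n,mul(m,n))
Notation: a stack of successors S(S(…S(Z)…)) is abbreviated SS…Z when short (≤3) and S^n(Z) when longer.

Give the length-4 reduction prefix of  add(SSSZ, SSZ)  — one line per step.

  start: add(SSSZ, SSZ)
  →1  S(add(SSZ, SSZ))
  →2  S(S(add(SZ, SSZ)))
  →3  S(S(S(add(Z, SSZ))))
  →4  S^5(Z)

Answer: after 4 steps: S^5(Z)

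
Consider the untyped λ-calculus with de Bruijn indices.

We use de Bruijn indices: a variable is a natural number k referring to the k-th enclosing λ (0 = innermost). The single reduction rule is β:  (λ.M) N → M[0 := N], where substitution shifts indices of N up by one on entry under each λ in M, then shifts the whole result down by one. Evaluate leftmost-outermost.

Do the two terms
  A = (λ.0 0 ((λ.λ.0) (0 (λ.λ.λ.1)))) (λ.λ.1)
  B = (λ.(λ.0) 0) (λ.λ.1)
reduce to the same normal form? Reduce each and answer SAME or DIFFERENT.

Answer: SAME — A ⇓ λ.λ.1, B ⇓ λ.λ.1

Working:
Term A:
  start: (λ.0 0 ((λ.λ.0) (0 (λ.λ.λ.1)))) (λ.λ.1)
  →1  (λ.λ.1) (λ.λ.1) ((λ.λ.0) ((λ.λ.1) (λ.λ.λ.1)))
  →2  (λ.λ.λ.1) ((λ.λ.0) ((λ.λ.1) (λ.λ.λ.1)))
  →3  λ.λ.1

Term B:
  start: (λ.(λ.0) 0) (λ.λ.1)
  →1  (λ.0) (λ.λ.1)
  →2  λ.λ.1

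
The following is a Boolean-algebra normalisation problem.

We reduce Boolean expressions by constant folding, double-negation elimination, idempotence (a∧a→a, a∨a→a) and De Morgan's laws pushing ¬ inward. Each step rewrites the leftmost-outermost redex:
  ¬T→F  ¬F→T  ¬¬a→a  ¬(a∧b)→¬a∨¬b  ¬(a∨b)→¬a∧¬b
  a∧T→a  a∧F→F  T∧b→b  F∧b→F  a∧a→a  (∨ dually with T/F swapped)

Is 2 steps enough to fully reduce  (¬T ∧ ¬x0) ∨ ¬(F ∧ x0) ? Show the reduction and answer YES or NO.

  start: (¬T ∧ ¬x0) ∨ ¬(F ∧ x0)
  step 1: (F ∧ ¬x0) ∨ ¬(F ∧ x0)
  step 2: F ∨ ¬(F ∧ x0)

Answer: NO — after 2 steps the term is F ∨ ¬(F ∧ x0), not yet normal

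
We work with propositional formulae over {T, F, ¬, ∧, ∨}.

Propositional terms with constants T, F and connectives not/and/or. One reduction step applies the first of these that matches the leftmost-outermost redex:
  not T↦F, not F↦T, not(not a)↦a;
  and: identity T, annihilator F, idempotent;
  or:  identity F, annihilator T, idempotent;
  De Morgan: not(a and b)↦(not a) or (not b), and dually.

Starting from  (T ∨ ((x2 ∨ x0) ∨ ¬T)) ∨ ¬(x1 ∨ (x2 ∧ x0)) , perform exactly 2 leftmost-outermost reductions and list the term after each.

  start: (T ∨ ((x2 ∨ x0) ∨ ¬T)) ∨ ¬(x1 ∨ (x2 ∧ x0))
  step 1: T ∨ ¬(x1 ∨ (x2 ∧ x0))
  step 2: T

Answer: after 2 steps: T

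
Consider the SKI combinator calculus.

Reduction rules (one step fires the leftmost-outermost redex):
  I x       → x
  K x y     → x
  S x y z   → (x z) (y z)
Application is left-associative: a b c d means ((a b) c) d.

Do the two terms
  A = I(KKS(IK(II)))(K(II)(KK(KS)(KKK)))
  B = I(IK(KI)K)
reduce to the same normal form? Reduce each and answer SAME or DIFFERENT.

Term A:
  start: I(KKS(IK(II)))(K(II)(KK(KS)(KKK)))
  →1  KKS(IK(II))(K(II)(KK(KS)(KKK)))
  →2  K(IK(II))(K(II)(KK(KS)(KKK)))
  →3  IK(II)
  →4  K(II)
  →5  KI

Term B:
  start: I(IK(KI)K)
  →1  IK(KI)K
  →2  K(KI)K
  →3  KI

Answer: SAME — A ⇓ KI, B ⇓ KI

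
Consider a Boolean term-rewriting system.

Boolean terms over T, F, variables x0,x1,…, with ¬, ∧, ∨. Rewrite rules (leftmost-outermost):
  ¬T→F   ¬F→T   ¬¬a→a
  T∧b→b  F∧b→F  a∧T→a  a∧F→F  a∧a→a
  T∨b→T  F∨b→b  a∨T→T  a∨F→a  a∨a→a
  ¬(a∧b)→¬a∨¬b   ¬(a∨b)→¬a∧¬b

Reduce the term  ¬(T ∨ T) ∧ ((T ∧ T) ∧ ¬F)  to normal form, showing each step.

Answer: normal form = F  (in 4 steps)

Derivation:
  start: ¬(T ∨ T) ∧ ((T ∧ T) ∧ ¬F)
  →1  (¬T ∧ ¬T) ∧ ((T ∧ T) ∧ ¬F)
  →2  ¬T ∧ ((T ∧ T) ∧ ¬F)
  →3  F ∧ ((T ∧ T) ∧ ¬F)
  →4  F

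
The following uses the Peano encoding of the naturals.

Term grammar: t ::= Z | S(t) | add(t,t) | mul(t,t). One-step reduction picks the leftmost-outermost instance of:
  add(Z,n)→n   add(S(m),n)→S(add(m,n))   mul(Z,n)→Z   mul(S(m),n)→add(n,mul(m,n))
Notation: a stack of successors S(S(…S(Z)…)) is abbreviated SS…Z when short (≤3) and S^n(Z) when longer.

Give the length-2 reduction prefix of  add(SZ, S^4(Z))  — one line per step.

  start: add(SZ, S^4(Z))
  [1] S(add(Z, S^4(Z)))
  [2] S^5(Z)

Answer: after 2 steps: S^5(Z)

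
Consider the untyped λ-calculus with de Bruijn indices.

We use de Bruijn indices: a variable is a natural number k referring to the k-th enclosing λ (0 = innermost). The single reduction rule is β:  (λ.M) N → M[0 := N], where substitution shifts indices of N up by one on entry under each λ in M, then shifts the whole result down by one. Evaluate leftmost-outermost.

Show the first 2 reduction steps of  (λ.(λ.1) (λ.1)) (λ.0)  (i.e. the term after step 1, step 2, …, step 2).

  start: (λ.(λ.1) (λ.1)) (λ.0)
  step 1: (λ.λ.0) (λ.λ.0)
  step 2: λ.0

Answer: after 2 steps: λ.0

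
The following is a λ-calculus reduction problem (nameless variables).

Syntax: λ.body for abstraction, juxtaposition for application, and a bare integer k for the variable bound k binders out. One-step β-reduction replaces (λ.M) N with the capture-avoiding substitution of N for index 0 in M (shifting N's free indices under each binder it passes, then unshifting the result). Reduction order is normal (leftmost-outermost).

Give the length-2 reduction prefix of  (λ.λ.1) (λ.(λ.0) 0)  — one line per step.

  start: (λ.λ.1) (λ.(λ.0) 0)
  →1  λ.λ.(λ.0) 0
  →2  λ.λ.0

Answer: after 2 steps: λ.λ.0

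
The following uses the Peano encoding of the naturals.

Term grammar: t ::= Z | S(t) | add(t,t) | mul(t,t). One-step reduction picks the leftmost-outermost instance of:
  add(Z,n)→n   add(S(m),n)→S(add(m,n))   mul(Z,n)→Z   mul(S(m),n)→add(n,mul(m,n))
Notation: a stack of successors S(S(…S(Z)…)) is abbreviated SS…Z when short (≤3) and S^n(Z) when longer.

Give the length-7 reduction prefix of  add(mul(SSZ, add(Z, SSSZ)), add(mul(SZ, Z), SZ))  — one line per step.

Answer: after 7 steps: S(S(add(S(add(Z, mul(SZ, add(Z, SSSZ)))), add(mul(SZ, Z), SZ))))

Derivation:
  start: add(mul(SSZ, add(Z, SSSZ)), add(mul(SZ, Z), SZ))
  →1  add(add(add(Z, SSSZ), mul(SZ, add(Z, SSSZ))), add(mul(SZ, Z), SZ))
  →2  add(add(SSSZ, mul(SZ, add(Z, SSSZ))), add(mul(SZ, Z), SZ))
  →3  add(S(add(SSZ, mul(SZ, add(Z, SSSZ)))), add(mul(SZ, Z), SZ))
  →4  S(add(add(SSZ, mul(SZ, add(Z, SSSZ))), add(mul(SZ, Z), SZ)))
  →5  S(add(S(add(SZ, mul(SZ, add(Z, SSSZ)))), add(mul(SZ, Z), SZ)))
  →6  S(S(add(add(SZ, mul(SZ, add(Z, SSSZ))), add(mul(SZ, Z), SZ))))
  →7  S(S(add(S(add(Z, mul(SZ, add(Z, SSSZ)))), add(mul(SZ, Z), SZ))))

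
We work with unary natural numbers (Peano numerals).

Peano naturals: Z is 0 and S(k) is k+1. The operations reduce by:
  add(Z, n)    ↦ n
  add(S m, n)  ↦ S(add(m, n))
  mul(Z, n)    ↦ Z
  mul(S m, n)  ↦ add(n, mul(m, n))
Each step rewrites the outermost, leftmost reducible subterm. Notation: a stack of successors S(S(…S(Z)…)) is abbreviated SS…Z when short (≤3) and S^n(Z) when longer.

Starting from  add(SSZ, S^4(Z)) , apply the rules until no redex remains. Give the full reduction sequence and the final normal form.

Answer: normal form = S^6(Z)  (in 3 steps)

Reduction:
  start: add(SSZ, S^4(Z))
  [1] S(add(SZ, S^4(Z)))
  [2] S(S(add(Z, S^4(Z))))
  [3] S^6(Z)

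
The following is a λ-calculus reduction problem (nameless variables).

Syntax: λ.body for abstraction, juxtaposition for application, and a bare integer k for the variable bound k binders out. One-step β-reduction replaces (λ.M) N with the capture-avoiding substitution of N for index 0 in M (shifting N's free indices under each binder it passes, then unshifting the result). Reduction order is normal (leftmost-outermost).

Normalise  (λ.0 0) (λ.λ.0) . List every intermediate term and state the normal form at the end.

Answer: normal form = λ.0  (in 2 steps)

Derivation:
  start: (λ.0 0) (λ.λ.0)
  [1] (λ.λ.0) (λ.λ.0)
  [2] λ.0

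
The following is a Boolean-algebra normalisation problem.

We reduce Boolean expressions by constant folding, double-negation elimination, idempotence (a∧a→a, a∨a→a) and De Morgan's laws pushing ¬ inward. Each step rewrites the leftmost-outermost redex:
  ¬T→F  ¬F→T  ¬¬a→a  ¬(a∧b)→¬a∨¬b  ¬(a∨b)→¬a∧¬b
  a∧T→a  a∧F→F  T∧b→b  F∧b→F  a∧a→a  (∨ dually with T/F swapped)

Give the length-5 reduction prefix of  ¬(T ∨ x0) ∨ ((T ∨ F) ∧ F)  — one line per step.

Answer: after 5 steps: F

Working:
  start: ¬(T ∨ x0) ∨ ((T ∨ F) ∧ F)
  [1] (¬T ∧ ¬x0) ∨ ((T ∨ F) ∧ F)
  [2] (F ∧ ¬x0) ∨ ((T ∨ F) ∧ F)
  [3] F ∨ ((T ∨ F) ∧ F)
  [4] (T ∨ F) ∧ F
  [5] F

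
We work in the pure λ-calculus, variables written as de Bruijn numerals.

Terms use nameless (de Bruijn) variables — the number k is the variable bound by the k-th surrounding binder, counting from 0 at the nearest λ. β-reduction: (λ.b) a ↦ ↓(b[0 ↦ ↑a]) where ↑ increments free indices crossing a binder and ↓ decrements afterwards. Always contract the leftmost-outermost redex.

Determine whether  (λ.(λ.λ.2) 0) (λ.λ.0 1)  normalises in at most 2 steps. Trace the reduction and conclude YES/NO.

Answer: YES — reaches normal form λ.λ.λ.0 1 in 2 ≤ 2 steps

Reduction:
  start: (λ.(λ.λ.2) 0) (λ.λ.0 1)
  →1  (λ.λ.λ.λ.0 1) (λ.λ.0 1)
  →2  λ.λ.λ.0 1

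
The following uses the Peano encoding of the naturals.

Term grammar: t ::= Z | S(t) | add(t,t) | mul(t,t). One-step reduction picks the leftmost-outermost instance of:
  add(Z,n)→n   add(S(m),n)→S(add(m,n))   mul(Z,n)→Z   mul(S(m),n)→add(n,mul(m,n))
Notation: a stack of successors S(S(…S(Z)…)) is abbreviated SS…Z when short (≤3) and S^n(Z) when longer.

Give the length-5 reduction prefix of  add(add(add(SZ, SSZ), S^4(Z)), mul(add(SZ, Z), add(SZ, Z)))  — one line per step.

Answer: after 5 steps: S(add(S(add(SZ, S^4(Z))), mul(add(SZ, Z), add(SZ, Z))))

Derivation:
  start: add(add(add(SZ, SSZ), S^4(Z)), mul(add(SZ, Z), add(SZ, Z)))
  →1  add(add(S(add(Z, SSZ)), S^4(Z)), mul(add(SZ, Z), add(SZ, Z)))
  →2  add(S(add(add(Z, SSZ), S^4(Z))), mul(add(SZ, Z), add(SZ, Z)))
  →3  S(add(add(add(Z, SSZ), S^4(Z)), mul(add(SZ, Z), add(SZ, Z))))
  →4  S(add(add(SSZ, S^4(Z)), mul(add(SZ, Z), add(SZ, Z))))
  →5  S(add(S(add(SZ, S^4(Z))), mul(add(SZ, Z), add(SZ, Z))))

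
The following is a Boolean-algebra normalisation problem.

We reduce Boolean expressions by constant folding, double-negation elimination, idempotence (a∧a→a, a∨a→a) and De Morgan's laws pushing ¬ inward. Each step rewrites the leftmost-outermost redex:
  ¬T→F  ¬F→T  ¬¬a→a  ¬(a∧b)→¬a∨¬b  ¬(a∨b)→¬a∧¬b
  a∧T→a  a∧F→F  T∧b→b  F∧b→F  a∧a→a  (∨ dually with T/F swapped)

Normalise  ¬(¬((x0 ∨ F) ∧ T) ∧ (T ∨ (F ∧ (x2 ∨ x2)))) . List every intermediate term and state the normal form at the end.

  start: ¬(¬((x0 ∨ F) ∧ T) ∧ (T ∨ (F ∧ (x2 ∨ x2))))
  →1  ¬¬((x0 ∨ F) ∧ T) ∨ ¬(T ∨ (F ∧ (x2 ∨ x2)))
  →2  ((x0 ∨ F) ∧ T) ∨ ¬(T ∨ (F ∧ (x2 ∨ x2)))
  →3  (x0 ∨ F) ∨ ¬(T ∨ (F ∧ (x2 ∨ x2)))
  →4  x0 ∨ ¬(T ∨ (F ∧ (x2 ∨ x2)))
  →5  x0 ∨ (¬T ∧ ¬(F ∧ (x2 ∨ x2)))
  →6  x0 ∨ (F ∧ ¬(F ∧ (x2 ∨ x2)))
  →7  x0 ∨ F
  →8  x0

Answer: normal form = x0  (in 8 steps)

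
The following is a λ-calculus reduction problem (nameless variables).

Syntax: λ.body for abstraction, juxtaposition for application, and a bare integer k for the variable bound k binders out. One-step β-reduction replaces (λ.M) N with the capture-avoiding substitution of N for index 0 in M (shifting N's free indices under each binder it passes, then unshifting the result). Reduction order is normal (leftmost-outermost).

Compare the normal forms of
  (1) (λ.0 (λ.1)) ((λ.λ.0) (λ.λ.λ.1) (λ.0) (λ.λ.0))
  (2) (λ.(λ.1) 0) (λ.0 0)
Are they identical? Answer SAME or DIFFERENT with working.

Answer: DIFFERENT — A ⇓ λ.0, B ⇓ λ.0 0

Working:
Term A:
  start: (λ.0 (λ.1)) ((λ.λ.0) (λ.λ.λ.1) (λ.0) (λ.λ.0))
  [1] (λ.λ.0) (λ.λ.λ.1) (λ.0) (λ.λ.0) (λ.(λ.λ.0) (λ.λ.λ.1) (λ.0) (λ.λ.0))
  [2] (λ.0) (λ.0) (λ.λ.0) (λ.(λ.λ.0) (λ.λ.λ.1) (λ.0) (λ.λ.0))
  [3] (λ.0) (λ.λ.0) (λ.(λ.λ.0) (λ.λ.λ.1) (λ.0) (λ.λ.0))
  [4] (λ.λ.0) (λ.(λ.λ.0) (λ.λ.λ.1) (λ.0) (λ.λ.0))
  [5] λ.0

Term B:
  start: (λ.(λ.1) 0) (λ.0 0)
  [1] (λ.λ.0 0) (λ.0 0)
  [2] λ.0 0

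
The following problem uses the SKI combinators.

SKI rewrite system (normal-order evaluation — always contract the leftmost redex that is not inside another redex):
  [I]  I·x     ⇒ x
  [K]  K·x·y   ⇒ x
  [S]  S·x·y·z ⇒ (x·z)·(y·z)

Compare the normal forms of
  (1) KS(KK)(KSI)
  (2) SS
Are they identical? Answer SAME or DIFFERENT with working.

Term A:
  start: KS(KK)(KSI)
  step 1: S(KSI)
  step 2: SS

Term B:
  start: SS

Answer: SAME — A ⇓ SS, B ⇓ SS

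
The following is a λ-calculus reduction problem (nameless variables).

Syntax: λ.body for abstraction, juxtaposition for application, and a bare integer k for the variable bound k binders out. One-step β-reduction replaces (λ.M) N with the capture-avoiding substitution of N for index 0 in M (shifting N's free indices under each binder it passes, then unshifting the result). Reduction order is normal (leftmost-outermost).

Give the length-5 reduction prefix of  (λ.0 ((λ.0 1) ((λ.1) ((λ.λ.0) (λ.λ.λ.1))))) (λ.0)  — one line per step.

  start: (λ.0 ((λ.0 1) ((λ.1) ((λ.λ.0) (λ.λ.λ.1))))) (λ.0)
  step 1: (λ.0) ((λ.0 (λ.0)) ((λ.λ.0) ((λ.λ.0) (λ.λ.λ.1))))
  step 2: (λ.0 (λ.0)) ((λ.λ.0) ((λ.λ.0) (λ.λ.λ.1)))
  step 3: (λ.λ.0) ((λ.λ.0) (λ.λ.λ.1)) (λ.0)
  step 4: (λ.0) (λ.0)
  step 5: λ.0

Answer: after 5 steps: λ.0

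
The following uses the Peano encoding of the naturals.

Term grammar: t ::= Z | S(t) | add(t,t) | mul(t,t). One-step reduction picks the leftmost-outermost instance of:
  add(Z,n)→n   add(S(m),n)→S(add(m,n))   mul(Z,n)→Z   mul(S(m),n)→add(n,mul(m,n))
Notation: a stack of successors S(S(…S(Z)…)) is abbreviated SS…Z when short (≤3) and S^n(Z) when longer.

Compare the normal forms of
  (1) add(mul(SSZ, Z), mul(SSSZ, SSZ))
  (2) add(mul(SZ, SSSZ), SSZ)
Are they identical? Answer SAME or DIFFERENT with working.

Term A:
  start: add(mul(SSZ, Z), mul(SSSZ, SSZ))
  →1  add(add(Z, mul(SZ, Z)), mul(SSSZ, SSZ))
  →2  add(mul(SZ, Z), mul(SSSZ, SSZ))
  →3  add(add(Z, mul(Z, Z)), mul(SSSZ, SSZ))
  →4  add(mul(Z, Z), mul(SSSZ, SSZ))
  →5  add(Z, mul(SSSZ, SSZ))
  →6  mul(SSSZ, SSZ)
  →7  add(SSZ, mul(SSZ, SSZ))
  →8  S(add(SZ, mul(SSZ, SSZ)))
  →9  S(S(add(Z, mul(SSZ, SSZ))))
  →10  S(S(mul(SSZ, SSZ)))
  →11  S(S(add(SSZ, mul(SZ, SSZ))))
  →12  S(S(S(add(SZ, mul(SZ, SSZ)))))
  →13  S(S(S(S(add(Z, mul(SZ, SSZ))))))
  →14  S(S(S(S(mul(SZ, SSZ)))))
  →15  S(S(S(S(add(SSZ, mul(Z, SSZ))))))
  →16  S(S(S(S(S(add(SZ, mul(Z, SSZ)))))))
  →17  S(S(S(S(S(S(add(Z, mul(Z, SSZ))))))))
  →18  S(S(S(S(S(S(mul(Z, SSZ)))))))
  →19  S^6(Z)

Term B:
  start: add(mul(SZ, SSSZ), SSZ)
  →1  add(add(SSSZ, mul(Z, SSSZ)), SSZ)
  →2  add(S(add(SSZ, mul(Z, SSSZ))), SSZ)
  →3  S(add(add(SSZ, mul(Z, SSSZ)), SSZ))
  →4  S(add(S(add(SZ, mul(Z, SSSZ))), SSZ))
  →5  S(S(add(add(SZ, mul(Z, SSSZ)), SSZ)))
  →6  S(S(add(S(add(Z, mul(Z, SSSZ))), SSZ)))
  →7  S(S(S(add(add(Z, mul(Z, SSSZ)), SSZ))))
  →8  S(S(S(add(mul(Z, SSSZ), SSZ))))
  →9  S(S(S(add(Z, SSZ))))
  →10  S^5(Z)

Answer: DIFFERENT — A ⇓ S^6(Z), B ⇓ S^5(Z)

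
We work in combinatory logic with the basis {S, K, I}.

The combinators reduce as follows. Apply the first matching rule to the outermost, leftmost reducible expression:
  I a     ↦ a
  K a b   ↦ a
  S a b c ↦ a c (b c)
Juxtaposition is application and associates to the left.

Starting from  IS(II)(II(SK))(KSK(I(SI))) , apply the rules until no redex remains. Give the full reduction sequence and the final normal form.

Answer: normal form = S(SI)(SK(S(SI)))  (in 10 steps)

Reduction:
  start: IS(II)(II(SK))(KSK(I(SI)))
  [1] S(II)(II(SK))(KSK(I(SI)))
  [2] II(KSK(I(SI)))(II(SK)(KSK(I(SI))))
  [3] I(KSK(I(SI)))(II(SK)(KSK(I(SI))))
  [4] KSK(I(SI))(II(SK)(KSK(I(SI))))
  [5] S(I(SI))(II(SK)(KSK(I(SI))))
  [6] S(SI)(II(SK)(KSK(I(SI))))
  [7] S(SI)(I(SK)(KSK(I(SI))))
  [8] S(SI)(SK(KSK(I(SI))))
  [9] S(SI)(SK(S(I(SI))))
  [10] S(SI)(SK(S(SI)))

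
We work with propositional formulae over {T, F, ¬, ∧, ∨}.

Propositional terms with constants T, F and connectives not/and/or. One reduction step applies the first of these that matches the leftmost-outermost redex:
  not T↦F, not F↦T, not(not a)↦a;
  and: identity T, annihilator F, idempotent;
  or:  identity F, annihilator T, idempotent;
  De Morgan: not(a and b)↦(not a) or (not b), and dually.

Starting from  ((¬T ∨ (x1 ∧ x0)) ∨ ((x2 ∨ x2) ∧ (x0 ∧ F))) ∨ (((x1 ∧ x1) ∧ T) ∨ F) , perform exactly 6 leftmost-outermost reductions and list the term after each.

  start: ((¬T ∨ (x1 ∧ x0)) ∨ ((x2 ∨ x2) ∧ (x0 ∧ F))) ∨ (((x1 ∧ x1) ∧ T) ∨ F)
  [1] ((F ∨ (x1 ∧ x0)) ∨ ((x2 ∨ x2) ∧ (x0 ∧ F))) ∨ (((x1 ∧ x1) ∧ T) ∨ F)
  [2] ((x1 ∧ x0) ∨ ((x2 ∨ x2) ∧ (x0 ∧ F))) ∨ (((x1 ∧ x1) ∧ T) ∨ F)
  [3] ((x1 ∧ x0) ∨ (x2 ∧ (x0 ∧ F))) ∨ (((x1 ∧ x1) ∧ T) ∨ F)
  [4] ((x1 ∧ x0) ∨ (x2 ∧ F)) ∨ (((x1 ∧ x1) ∧ T) ∨ F)
  [5] ((x1 ∧ x0) ∨ F) ∨ (((x1 ∧ x1) ∧ T) ∨ F)
  [6] (x1 ∧ x0) ∨ (((x1 ∧ x1) ∧ T) ∨ F)

Answer: after 6 steps: (x1 ∧ x0) ∨ (((x1 ∧ x1) ∧ T) ∨ F)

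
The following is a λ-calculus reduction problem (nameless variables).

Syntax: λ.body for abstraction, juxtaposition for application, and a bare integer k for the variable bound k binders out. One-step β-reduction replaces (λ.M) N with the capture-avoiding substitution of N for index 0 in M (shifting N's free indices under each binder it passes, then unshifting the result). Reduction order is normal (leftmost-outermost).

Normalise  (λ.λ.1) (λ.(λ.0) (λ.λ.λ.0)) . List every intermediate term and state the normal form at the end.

  start: (λ.λ.1) (λ.(λ.0) (λ.λ.λ.0))
  step 1: λ.λ.(λ.0) (λ.λ.λ.0)
  step 2: λ.λ.λ.λ.λ.0

Answer: normal form = λ.λ.λ.λ.λ.0  (in 2 steps)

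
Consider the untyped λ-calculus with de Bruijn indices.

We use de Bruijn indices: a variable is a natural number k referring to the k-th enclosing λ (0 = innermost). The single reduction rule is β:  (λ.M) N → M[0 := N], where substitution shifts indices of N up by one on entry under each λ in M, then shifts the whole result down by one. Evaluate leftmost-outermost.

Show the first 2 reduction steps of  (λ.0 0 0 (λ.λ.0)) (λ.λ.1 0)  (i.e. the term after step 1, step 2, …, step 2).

Answer: after 2 steps: (λ.(λ.λ.1 0) 0) (λ.λ.1 0) (λ.λ.0)

Reduction:
  start: (λ.0 0 0 (λ.λ.0)) (λ.λ.1 0)
  →1  (λ.λ.1 0) (λ.λ.1 0) (λ.λ.1 0) (λ.λ.0)
  →2  (λ.(λ.λ.1 0) 0) (λ.λ.1 0) (λ.λ.0)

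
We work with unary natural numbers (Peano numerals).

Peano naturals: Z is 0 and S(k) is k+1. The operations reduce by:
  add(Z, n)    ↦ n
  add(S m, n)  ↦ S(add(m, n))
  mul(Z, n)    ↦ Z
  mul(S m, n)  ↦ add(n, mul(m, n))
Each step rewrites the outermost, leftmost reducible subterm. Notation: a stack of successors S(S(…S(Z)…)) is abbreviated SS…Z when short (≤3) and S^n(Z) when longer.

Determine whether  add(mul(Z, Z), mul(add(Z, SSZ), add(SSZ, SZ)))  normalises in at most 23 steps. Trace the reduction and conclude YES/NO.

  start: add(mul(Z, Z), mul(add(Z, SSZ), add(SSZ, SZ)))
  [1] add(Z, mul(add(Z, SSZ), add(SSZ, SZ)))
  [2] mul(add(Z, SSZ), add(SSZ, SZ))
  [3] mul(SSZ, add(SSZ, SZ))
  [4] add(add(SSZ, SZ), mul(SZ, add(SSZ, SZ)))
  [5] add(S(add(SZ, SZ)), mul(SZ, add(SSZ, SZ)))
  [6] S(add(add(SZ, SZ), mul(SZ, add(SSZ, SZ))))
  [7] S(add(S(add(Z, SZ)), mul(SZ, add(SSZ, SZ))))
  [8] S(S(add(add(Z, SZ), mul(SZ, add(SSZ, SZ)))))
  [9] S(S(add(SZ, mul(SZ, add(SSZ, SZ)))))
  [10] S(S(S(add(Z, mul(SZ, add(SSZ, SZ))))))
  [11] S(S(S(mul(SZ, add(SSZ, SZ)))))
  [12] S(S(S(add(add(SSZ, SZ), mul(Z, add(SSZ, SZ))))))
  [13] S(S(S(add(S(add(SZ, SZ)), mul(Z, add(SSZ, SZ))))))
  [14] S(S(S(S(add(add(SZ, SZ), mul(Z, add(SSZ, SZ)))))))
  [15] S(S(S(S(add(S(add(Z, SZ)), mul(Z, add(SSZ, SZ)))))))
  [16] S(S(S(S(S(add(add(Z, SZ), mul(Z, add(SSZ, SZ))))))))
  [17] S(S(S(S(S(add(SZ, mul(Z, add(SSZ, SZ))))))))
  [18] S(S(S(S(S(S(add(Z, mul(Z, add(SSZ, SZ)))))))))
  [19] S(S(S(S(S(S(mul(Z, add(SSZ, SZ))))))))
  [20] S^6(Z)

Answer: YES — reaches normal form S^6(Z) in 20 ≤ 23 steps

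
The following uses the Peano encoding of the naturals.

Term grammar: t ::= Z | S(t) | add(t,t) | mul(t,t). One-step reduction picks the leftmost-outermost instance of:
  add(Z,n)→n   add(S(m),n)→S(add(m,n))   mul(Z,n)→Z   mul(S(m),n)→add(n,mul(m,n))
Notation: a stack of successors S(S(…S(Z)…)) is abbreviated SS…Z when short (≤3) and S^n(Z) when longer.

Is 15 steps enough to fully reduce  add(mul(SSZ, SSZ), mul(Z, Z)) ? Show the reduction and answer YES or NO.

Answer: YES — reaches normal form S^4(Z) in 15 ≤ 15 steps

Reduction:
  start: add(mul(SSZ, SSZ), mul(Z, Z))
  [1] add(add(SSZ, mul(SZ, SSZ)), mul(Z, Z))
  [2] add(S(add(SZ, mul(SZ, SSZ))), mul(Z, Z))
  [3] S(add(add(SZ, mul(SZ, SSZ)), mul(Z, Z)))
  [4] S(add(S(add(Z, mul(SZ, SSZ))), mul(Z, Z)))
  [5] S(S(add(add(Z, mul(SZ, SSZ)), mul(Z, Z))))
  [6] S(S(add(mul(SZ, SSZ), mul(Z, Z))))
  [7] S(S(add(add(SSZ, mul(Z, SSZ)), mul(Z, Z))))
  [8] S(S(add(S(add(SZ, mul(Z, SSZ))), mul(Z, Z))))
  [9] S(S(S(add(add(SZ, mul(Z, SSZ)), mul(Z, Z)))))
  [10] S(S(S(add(S(add(Z, mul(Z, SSZ))), mul(Z, Z)))))
  [11] S(S(S(S(add(add(Z, mul(Z, SSZ)), mul(Z, Z))))))
  [12] S(S(S(S(add(mul(Z, SSZ), mul(Z, Z))))))
  [13] S(S(S(S(add(Z, mul(Z, Z))))))
  [14] S(S(S(S(mul(Z, Z)))))
  [15] S^4(Z)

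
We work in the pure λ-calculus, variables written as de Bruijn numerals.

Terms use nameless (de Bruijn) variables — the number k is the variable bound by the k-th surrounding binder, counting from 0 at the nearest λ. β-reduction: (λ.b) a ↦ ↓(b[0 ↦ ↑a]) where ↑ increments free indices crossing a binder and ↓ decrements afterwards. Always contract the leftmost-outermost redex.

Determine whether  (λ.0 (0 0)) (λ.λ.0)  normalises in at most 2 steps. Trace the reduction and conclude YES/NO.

Answer: YES — reaches normal form λ.0 in 2 ≤ 2 steps

Reduction:
  start: (λ.0 (0 0)) (λ.λ.0)
  step 1: (λ.λ.0) ((λ.λ.0) (λ.λ.0))
  step 2: λ.0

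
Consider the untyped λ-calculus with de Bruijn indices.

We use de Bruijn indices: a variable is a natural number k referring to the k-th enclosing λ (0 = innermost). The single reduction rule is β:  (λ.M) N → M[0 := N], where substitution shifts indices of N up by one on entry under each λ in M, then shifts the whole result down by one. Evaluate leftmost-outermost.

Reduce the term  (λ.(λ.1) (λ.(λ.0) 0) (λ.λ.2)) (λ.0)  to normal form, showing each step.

Answer: normal form = λ.λ.λ.0  (in 3 steps)

Derivation:
  start: (λ.(λ.1) (λ.(λ.0) 0) (λ.λ.2)) (λ.0)
  step 1: (λ.λ.0) (λ.(λ.0) 0) (λ.λ.λ.0)
  step 2: (λ.0) (λ.λ.λ.0)
  step 3: λ.λ.λ.0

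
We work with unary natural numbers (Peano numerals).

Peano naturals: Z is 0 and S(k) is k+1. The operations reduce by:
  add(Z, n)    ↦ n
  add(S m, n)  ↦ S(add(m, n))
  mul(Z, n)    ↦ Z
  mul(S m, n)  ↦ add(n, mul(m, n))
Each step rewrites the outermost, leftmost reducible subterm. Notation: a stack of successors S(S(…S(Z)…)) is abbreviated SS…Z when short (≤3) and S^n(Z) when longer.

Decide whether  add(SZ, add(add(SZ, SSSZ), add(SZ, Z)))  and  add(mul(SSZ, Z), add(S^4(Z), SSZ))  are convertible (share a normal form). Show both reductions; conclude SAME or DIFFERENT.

Answer: SAME — A ⇓ S^6(Z), B ⇓ S^6(Z)

Reduction:
Term A:
  start: add(SZ, add(add(SZ, SSSZ), add(SZ, Z)))
  step 1: S(add(Z, add(add(SZ, SSSZ), add(SZ, Z))))
  step 2: S(add(add(SZ, SSSZ), add(SZ, Z)))
  step 3: S(add(S(add(Z, SSSZ)), add(SZ, Z)))
  step 4: S(S(add(add(Z, SSSZ), add(SZ, Z))))
  step 5: S(S(add(SSSZ, add(SZ, Z))))
  step 6: S(S(S(add(SSZ, add(SZ, Z)))))
  step 7: S(S(S(S(add(SZ, add(SZ, Z))))))
  step 8: S(S(S(S(S(add(Z, add(SZ, Z)))))))
  step 9: S(S(S(S(S(add(SZ, Z))))))
  step 10: S(S(S(S(S(S(add(Z, Z)))))))
  step 11: S^6(Z)

Term B:
  start: add(mul(SSZ, Z), add(S^4(Z), SSZ))
  step 1: add(add(Z, mul(SZ, Z)), add(S^4(Z), SSZ))
  step 2: add(mul(SZ, Z), add(S^4(Z), SSZ))
  step 3: add(add(Z, mul(Z, Z)), add(S^4(Z), SSZ))
  step 4: add(mul(Z, Z), add(S^4(Z), SSZ))
  step 5: add(Z, add(S^4(Z), SSZ))
  step 6: add(S^4(Z), SSZ)
  step 7: S(add(SSSZ, SSZ))
  step 8: S(S(add(SSZ, SSZ)))
  step 9: S(S(S(add(SZ, SSZ))))
  step 10: S(S(S(S(add(Z, SSZ)))))
  step 11: S^6(Z)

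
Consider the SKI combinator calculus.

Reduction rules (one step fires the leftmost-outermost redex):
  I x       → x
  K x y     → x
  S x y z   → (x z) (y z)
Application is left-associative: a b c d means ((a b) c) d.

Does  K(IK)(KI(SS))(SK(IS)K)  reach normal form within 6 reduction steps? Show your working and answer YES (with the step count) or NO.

  start: K(IK)(KI(SS))(SK(IS)K)
  [1] IK(SK(IS)K)
  [2] K(SK(IS)K)
  [3] K(KK(ISK))
  [4] KK

Answer: YES — reaches normal form KK in 4 ≤ 6 steps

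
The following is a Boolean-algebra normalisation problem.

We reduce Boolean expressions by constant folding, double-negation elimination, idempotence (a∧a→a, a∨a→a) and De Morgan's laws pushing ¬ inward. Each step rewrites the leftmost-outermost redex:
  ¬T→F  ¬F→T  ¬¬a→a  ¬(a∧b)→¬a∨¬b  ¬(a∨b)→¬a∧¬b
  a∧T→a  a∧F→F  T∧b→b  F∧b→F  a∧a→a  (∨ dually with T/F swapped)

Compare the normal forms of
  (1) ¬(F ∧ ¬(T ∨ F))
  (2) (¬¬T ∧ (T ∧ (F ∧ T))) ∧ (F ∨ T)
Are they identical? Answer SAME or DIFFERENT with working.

Answer: DIFFERENT — A ⇓ T, B ⇓ F

Derivation:
Term A:
  start: ¬(F ∧ ¬(T ∨ F))
  →1  ¬F ∨ ¬¬(T ∨ F)
  →2  T ∨ ¬¬(T ∨ F)
  →3  T

Term B:
  start: (¬¬T ∧ (T ∧ (F ∧ T))) ∧ (F ∨ T)
  →1  (T ∧ (T ∧ (F ∧ T))) ∧ (F ∨ T)
  →2  (T ∧ (F ∧ T)) ∧ (F ∨ T)
  →3  (F ∧ T) ∧ (F ∨ T)
  →4  F ∧ (F ∨ T)
  →5  F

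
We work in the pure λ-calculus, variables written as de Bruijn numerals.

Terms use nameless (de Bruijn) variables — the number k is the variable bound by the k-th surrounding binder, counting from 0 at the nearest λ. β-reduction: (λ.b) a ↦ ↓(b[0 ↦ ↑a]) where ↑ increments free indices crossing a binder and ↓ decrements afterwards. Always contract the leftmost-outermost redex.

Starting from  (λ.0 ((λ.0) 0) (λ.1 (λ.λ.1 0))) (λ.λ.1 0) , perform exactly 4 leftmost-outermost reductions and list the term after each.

Answer: after 4 steps: (λ.λ.1 0) (λ.(λ.λ.1 0) (λ.λ.1 0))

Reduction:
  start: (λ.0 ((λ.0) 0) (λ.1 (λ.λ.1 0))) (λ.λ.1 0)
  →1  (λ.λ.1 0) ((λ.0) (λ.λ.1 0)) (λ.(λ.λ.1 0) (λ.λ.1 0))
  →2  (λ.(λ.0) (λ.λ.1 0) 0) (λ.(λ.λ.1 0) (λ.λ.1 0))
  →3  (λ.0) (λ.λ.1 0) (λ.(λ.λ.1 0) (λ.λ.1 0))
  →4  (λ.λ.1 0) (λ.(λ.λ.1 0) (λ.λ.1 0))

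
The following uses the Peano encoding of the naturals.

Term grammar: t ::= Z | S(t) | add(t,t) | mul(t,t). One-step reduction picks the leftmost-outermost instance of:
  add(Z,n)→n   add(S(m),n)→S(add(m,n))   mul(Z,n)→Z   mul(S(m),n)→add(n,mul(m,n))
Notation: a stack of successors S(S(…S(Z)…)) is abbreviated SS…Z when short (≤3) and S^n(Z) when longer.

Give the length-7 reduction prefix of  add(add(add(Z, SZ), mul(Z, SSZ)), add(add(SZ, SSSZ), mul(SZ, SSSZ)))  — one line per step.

  start: add(add(add(Z, SZ), mul(Z, SSZ)), add(add(SZ, SSSZ), mul(SZ, SSSZ)))
  →1  add(add(SZ, mul(Z, SSZ)), add(add(SZ, SSSZ), mul(SZ, SSSZ)))
  →2  add(S(add(Z, mul(Z, SSZ))), add(add(SZ, SSSZ), mul(SZ, SSSZ)))
  →3  S(add(add(Z, mul(Z, SSZ)), add(add(SZ, SSSZ), mul(SZ, SSSZ))))
  →4  S(add(mul(Z, SSZ), add(add(SZ, SSSZ), mul(SZ, SSSZ))))
  →5  S(add(Z, add(add(SZ, SSSZ), mul(SZ, SSSZ))))
  →6  S(add(add(SZ, SSSZ), mul(SZ, SSSZ)))
  →7  S(add(S(add(Z, SSSZ)), mul(SZ, SSSZ)))

Answer: after 7 steps: S(add(S(add(Z, SSSZ)), mul(SZ, SSSZ)))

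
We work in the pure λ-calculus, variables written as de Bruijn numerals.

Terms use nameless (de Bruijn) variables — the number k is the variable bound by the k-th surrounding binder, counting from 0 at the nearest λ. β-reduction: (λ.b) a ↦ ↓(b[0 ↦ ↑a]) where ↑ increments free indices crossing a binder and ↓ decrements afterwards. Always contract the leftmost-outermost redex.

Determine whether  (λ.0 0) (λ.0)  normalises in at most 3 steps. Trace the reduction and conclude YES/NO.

  start: (λ.0 0) (λ.0)
  step 1: (λ.0) (λ.0)
  step 2: λ.0

Answer: YES — reaches normal form λ.0 in 2 ≤ 3 steps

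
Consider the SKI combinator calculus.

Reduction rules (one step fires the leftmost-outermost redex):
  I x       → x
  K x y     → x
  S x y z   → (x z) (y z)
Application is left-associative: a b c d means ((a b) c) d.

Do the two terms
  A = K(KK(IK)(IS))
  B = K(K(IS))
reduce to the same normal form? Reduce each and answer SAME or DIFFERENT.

Answer: SAME — A ⇓ K(KS), B ⇓ K(KS)

Reduction:
Term A:
  start: K(KK(IK)(IS))
  step 1: K(K(IS))
  step 2: K(KS)

Term B:
  start: K(K(IS))
  step 1: K(KS)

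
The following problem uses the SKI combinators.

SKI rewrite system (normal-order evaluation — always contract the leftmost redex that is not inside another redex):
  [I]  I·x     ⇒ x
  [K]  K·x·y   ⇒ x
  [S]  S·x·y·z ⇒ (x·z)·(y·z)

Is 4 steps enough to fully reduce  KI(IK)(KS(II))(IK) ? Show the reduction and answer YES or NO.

  start: KI(IK)(KS(II))(IK)
  [1] I(KS(II))(IK)
  [2] KS(II)(IK)
  [3] S(IK)
  [4] SK

Answer: YES — reaches normal form SK in 4 ≤ 4 steps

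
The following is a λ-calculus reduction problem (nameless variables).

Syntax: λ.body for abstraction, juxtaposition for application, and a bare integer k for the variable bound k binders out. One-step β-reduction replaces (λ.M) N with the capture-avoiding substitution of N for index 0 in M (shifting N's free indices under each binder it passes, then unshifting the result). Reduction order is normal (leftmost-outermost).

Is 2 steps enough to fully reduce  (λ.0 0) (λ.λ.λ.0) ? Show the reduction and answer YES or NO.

  start: (λ.0 0) (λ.λ.λ.0)
  →1  (λ.λ.λ.0) (λ.λ.λ.0)
  →2  λ.λ.0

Answer: YES — reaches normal form λ.λ.0 in 2 ≤ 2 steps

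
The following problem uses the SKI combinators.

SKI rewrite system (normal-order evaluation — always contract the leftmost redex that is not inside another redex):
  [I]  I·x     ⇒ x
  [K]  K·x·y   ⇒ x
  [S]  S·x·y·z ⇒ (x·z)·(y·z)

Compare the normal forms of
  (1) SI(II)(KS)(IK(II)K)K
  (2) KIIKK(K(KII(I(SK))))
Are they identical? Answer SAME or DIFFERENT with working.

Term A:
  start: SI(II)(KS)(IK(II)K)K
  step 1: I(KS)(II(KS))(IK(II)K)K
  step 2: KS(II(KS))(IK(II)K)K
  step 3: S(IK(II)K)K
  step 4: S(K(II)K)K
  step 5: S(II)K
  step 6: SIK

Term B:
  start: KIIKK(K(KII(I(SK))))
  step 1: IKK(K(KII(I(SK))))
  step 2: KK(K(KII(I(SK))))
  step 3: K

Answer: DIFFERENT — A ⇓ SIK, B ⇓ K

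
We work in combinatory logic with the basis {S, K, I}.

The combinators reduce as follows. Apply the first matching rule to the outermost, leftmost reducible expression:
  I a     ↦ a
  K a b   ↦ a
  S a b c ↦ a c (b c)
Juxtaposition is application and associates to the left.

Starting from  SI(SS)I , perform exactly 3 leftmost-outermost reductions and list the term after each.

  start: SI(SS)I
  step 1: II(SSI)
  step 2: I(SSI)
  step 3: SSI

Answer: after 3 steps: SSI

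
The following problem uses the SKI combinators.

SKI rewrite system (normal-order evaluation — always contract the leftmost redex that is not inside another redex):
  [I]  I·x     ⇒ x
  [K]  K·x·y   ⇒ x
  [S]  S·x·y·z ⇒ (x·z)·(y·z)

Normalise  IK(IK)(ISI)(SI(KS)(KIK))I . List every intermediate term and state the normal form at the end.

  start: IK(IK)(ISI)(SI(KS)(KIK))I
  →1  K(IK)(ISI)(SI(KS)(KIK))I
  →2  IK(SI(KS)(KIK))I
  →3  K(SI(KS)(KIK))I
  →4  SI(KS)(KIK)
  →5  I(KIK)(KS(KIK))
  →6  KIK(KS(KIK))
  →7  I(KS(KIK))
  →8  KS(KIK)
  →9  S

Answer: normal form = S  (in 9 steps)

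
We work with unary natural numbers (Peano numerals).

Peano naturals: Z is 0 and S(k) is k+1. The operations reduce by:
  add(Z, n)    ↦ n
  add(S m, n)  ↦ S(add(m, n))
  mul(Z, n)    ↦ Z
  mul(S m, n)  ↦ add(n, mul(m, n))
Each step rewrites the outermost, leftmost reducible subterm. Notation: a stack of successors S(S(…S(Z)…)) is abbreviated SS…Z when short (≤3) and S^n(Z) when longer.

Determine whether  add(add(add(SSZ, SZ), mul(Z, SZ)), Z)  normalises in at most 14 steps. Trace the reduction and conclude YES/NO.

Answer: YES — reaches normal form SSSZ in 12 ≤ 14 steps

Reduction:
  start: add(add(add(SSZ, SZ), mul(Z, SZ)), Z)
  step 1: add(add(S(add(SZ, SZ)), mul(Z, SZ)), Z)
  step 2: add(S(add(add(SZ, SZ), mul(Z, SZ))), Z)
  step 3: S(add(add(add(SZ, SZ), mul(Z, SZ)), Z))
  step 4: S(add(add(S(add(Z, SZ)), mul(Z, SZ)), Z))
  step 5: S(add(S(add(add(Z, SZ), mul(Z, SZ))), Z))
  step 6: S(S(add(add(add(Z, SZ), mul(Z, SZ)), Z)))
  step 7: S(S(add(add(SZ, mul(Z, SZ)), Z)))
  step 8: S(S(add(S(add(Z, mul(Z, SZ))), Z)))
  step 9: S(S(S(add(add(Z, mul(Z, SZ)), Z))))
  step 10: S(S(S(add(mul(Z, SZ), Z))))
  step 11: S(S(S(add(Z, Z))))
  step 12: SSSZ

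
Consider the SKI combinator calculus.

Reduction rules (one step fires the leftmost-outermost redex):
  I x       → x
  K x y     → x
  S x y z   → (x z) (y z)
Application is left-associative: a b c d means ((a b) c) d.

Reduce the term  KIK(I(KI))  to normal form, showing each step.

Answer: normal form = KI  (in 3 steps)

Working:
  start: KIK(I(KI))
  →1  I(I(KI))
  →2  I(KI)
  →3  KI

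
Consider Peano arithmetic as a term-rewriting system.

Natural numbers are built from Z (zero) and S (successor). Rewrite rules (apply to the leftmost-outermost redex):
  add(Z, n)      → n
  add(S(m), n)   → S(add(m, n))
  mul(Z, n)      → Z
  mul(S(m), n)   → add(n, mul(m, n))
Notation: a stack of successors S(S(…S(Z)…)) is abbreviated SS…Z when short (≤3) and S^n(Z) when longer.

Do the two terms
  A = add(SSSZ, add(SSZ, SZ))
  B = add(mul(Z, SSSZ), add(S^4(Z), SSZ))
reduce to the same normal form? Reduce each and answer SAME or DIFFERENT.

Answer: SAME — A ⇓ S^6(Z), B ⇓ S^6(Z)

Working:
Term A:
  start: add(SSSZ, add(SSZ, SZ))
  step 1: S(add(SSZ, add(SSZ, SZ)))
  step 2: S(S(add(SZ, add(SSZ, SZ))))
  step 3: S(S(S(add(Z, add(SSZ, SZ)))))
  step 4: S(S(S(add(SSZ, SZ))))
  step 5: S(S(S(S(add(SZ, SZ)))))
  step 6: S(S(S(S(S(add(Z, SZ))))))
  step 7: S^6(Z)

Term B:
  start: add(mul(Z, SSSZ), add(S^4(Z), SSZ))
  step 1: add(Z, add(S^4(Z), SSZ))
  step 2: add(S^4(Z), SSZ)
  step 3: S(add(SSSZ, SSZ))
  step 4: S(S(add(SSZ, SSZ)))
  step 5: S(S(S(add(SZ, SSZ))))
  step 6: S(S(S(S(add(Z, SSZ)))))
  step 7: S^6(Z)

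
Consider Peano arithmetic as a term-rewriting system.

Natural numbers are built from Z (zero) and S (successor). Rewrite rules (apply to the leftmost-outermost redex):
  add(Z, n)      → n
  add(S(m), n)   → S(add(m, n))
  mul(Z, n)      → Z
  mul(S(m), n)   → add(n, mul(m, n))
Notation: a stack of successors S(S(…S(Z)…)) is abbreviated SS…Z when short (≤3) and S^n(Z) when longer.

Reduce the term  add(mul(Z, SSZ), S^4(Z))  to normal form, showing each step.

Answer: normal form = S^4(Z)  (in 2 steps)

Derivation:
  start: add(mul(Z, SSZ), S^4(Z))
  →1  add(Z, S^4(Z))
  →2  S^4(Z)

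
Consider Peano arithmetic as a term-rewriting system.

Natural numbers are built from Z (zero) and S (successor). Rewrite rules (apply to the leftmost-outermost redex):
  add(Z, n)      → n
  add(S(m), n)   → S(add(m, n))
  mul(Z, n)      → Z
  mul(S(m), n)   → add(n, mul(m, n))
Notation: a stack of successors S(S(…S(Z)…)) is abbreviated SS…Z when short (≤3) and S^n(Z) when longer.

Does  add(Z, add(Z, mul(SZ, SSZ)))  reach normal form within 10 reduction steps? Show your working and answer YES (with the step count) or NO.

Answer: YES — reaches normal form SSZ in 7 ≤ 10 steps

Reduction:
  start: add(Z, add(Z, mul(SZ, SSZ)))
  →1  add(Z, mul(SZ, SSZ))
  →2  mul(SZ, SSZ)
  →3  add(SSZ, mul(Z, SSZ))
  →4  S(add(SZ, mul(Z, SSZ)))
  →5  S(S(add(Z, mul(Z, SSZ))))
  →6  S(S(mul(Z, SSZ)))
  →7  SSZ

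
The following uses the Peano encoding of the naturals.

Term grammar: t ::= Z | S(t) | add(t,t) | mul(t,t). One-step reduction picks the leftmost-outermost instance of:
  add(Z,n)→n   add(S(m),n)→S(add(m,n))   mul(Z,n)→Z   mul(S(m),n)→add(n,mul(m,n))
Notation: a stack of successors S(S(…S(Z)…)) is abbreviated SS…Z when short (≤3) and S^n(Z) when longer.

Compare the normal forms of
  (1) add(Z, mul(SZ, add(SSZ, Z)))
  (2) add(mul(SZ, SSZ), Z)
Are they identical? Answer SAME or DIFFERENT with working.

Answer: SAME — A ⇓ SSZ, B ⇓ SSZ

Reduction:
Term A:
  start: add(Z, mul(SZ, add(SSZ, Z)))
  →1  mul(SZ, add(SSZ, Z))
  →2  add(add(SSZ, Z), mul(Z, add(SSZ, Z)))
  →3  add(S(add(SZ, Z)), mul(Z, add(SSZ, Z)))
  →4  S(add(add(SZ, Z), mul(Z, add(SSZ, Z))))
  →5  S(add(S(add(Z, Z)), mul(Z, add(SSZ, Z))))
  →6  S(S(add(add(Z, Z), mul(Z, add(SSZ, Z)))))
  →7  S(S(add(Z, mul(Z, add(SSZ, Z)))))
  →8  S(S(mul(Z, add(SSZ, Z))))
  →9  SSZ

Term B:
  start: add(mul(SZ, SSZ), Z)
  →1  add(add(SSZ, mul(Z, SSZ)), Z)
  →2  add(S(add(SZ, mul(Z, SSZ))), Z)
  →3  S(add(add(SZ, mul(Z, SSZ)), Z))
  →4  S(add(S(add(Z, mul(Z, SSZ))), Z))
  →5  S(S(add(add(Z, mul(Z, SSZ)), Z)))
  →6  S(S(add(mul(Z, SSZ), Z)))
  →7  S(S(add(Z, Z)))
  →8  SSZ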